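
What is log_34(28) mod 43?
13

Baby-step giant-step with step n = ⌈√43⌉ = 7.
Baby steps 34^j mod 43 (j:value) for j=0..6: 0:1, 1:34, 2:38, 3:2, 4:25, 5:33, 6:4.
Giant-step multiplier: 34^(-7) ≡ 34^(42-7) = 34^35 ≡ 37 (mod 43).
Giant steps γ_i = 28·37^i mod 43: γ_0=28, γ_1=4 (in table at j=6).
x = i·n + j = 1·7 + 6 = 13.
Check: 34^13 ≡ 28 (mod 43).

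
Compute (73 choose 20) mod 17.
6

Using Lucas' theorem:
Write n=73 and k=20 in base 17:
n in base 17: [4, 5]
k in base 17: [1, 3]
C(73,20) mod 17 = ∏ C(n_i, k_i) mod 17
Digit binomials (mod 17): C(4,1) = 4; C(5,3) = 10
Product: 4 × 10 = 40 ≡ 6 (mod 17)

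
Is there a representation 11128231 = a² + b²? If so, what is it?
Not possible

Factorization: 11128231 = 37 × 67^3
By Fermat: n is sum of two squares iff every prime p ≡ 3 (mod 4) appears to even power.
Prime(s) ≡ 3 (mod 4) with odd exponent: [(67, 3)]
Therefore 11128231 cannot be expressed as a² + b².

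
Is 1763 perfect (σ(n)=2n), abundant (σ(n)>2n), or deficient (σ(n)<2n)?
deficient

Proper divisors of 1763: sum = 1 + 41 + 43 = 85
Since 85 < 1763, 1763 is deficient.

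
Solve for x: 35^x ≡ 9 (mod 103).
36

Baby-step giant-step with step n = ⌈√103⌉ = 11.
Baby steps 35^j mod 103 (j:value) for j=0..10: 0:1, 1:35, 2:92, 3:27, 4:18, 5:12, 6:8, 7:74, 8:15, 9:10, 10:41.
Giant-step multiplier: 35^(-11) ≡ 35^(102-11) = 35^91 ≡ 44 (mod 103).
Giant steps γ_i = 9·44^i mod 103: γ_0=9, γ_1=87, γ_2=17, γ_3=27 (in table at j=3).
x = i·n + j = 3·11 + 3 = 36.
Check: 35^36 ≡ 9 (mod 103).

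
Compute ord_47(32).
23

47 is prime, so ord(32) divides φ(47) = 46.
Divisors of 46: 1, 2, 23, 46.
Repeated squaring: 32^1 ≡ 32, 32^2 ≡ 37, 32^4 ≡ 6, 32^8 ≡ 36, 32^16 ≡ 27, 32^32 ≡ 24 (mod 47).
Test 32^d mod 47 for each divisor d in increasing order:
32^1 ≡ 32
32^2 ≡ 37
32^23 = 32^16·32^4·32^2·32^1 ≡ 1  ← first divisor giving 1
The order is 23.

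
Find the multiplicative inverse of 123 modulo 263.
201

gcd(123, 263) = 1, so the inverse exists.
Extended Euclidean algorithm on (263, 123):
263 = 2 × 123 + 17  ⟹  17 = (1)·263 + (-2)·123
123 = 7 × 17 + 4  ⟹  4 = (-7)·263 + (15)·123
17 = 4 × 4 + 1  ⟹  1 = (29)·263 + (-62)·123
So (-62)·123 ≡ 1 (mod 263), i.e. 123^(-1) ≡ -62 ≡ 201 (mod 263).
Check: 123 × 201 = 24723 ≡ 1 (mod 263)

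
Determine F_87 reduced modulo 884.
678

Matrix identity: Q^n = [[F_(n+1), F_n], [F_n, F_(n-1)]] with Q = [[1,1],[1,0]].
n = 87 = 1010111₂. Square-and-multiply, entries mod 884:
Q^1 = [[1,1],[1,0]]
Q^2 = (Q^1)² = [[2,1],[1,1]]
Q^5 = (Q^2)²·Q = [[8,5],[5,3]]
Q^10 = (Q^5)² = [[89,55],[55,34]]
Q^21 = (Q^10)²·Q = [[31,338],[338,577]]
Q^43 = (Q^21)²·Q = [[701,285],[285,416]]
Q^87 = (Q^43)²·Q = [[783,678],[678,105]]
F_87 mod 884 = Q^87[0][1] = 678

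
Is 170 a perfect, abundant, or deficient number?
deficient

Proper divisors of 170: sum = 1 + 2 + 5 + 10 + 17 + 34 + 85 = 154
Since 154 < 170, 170 is deficient.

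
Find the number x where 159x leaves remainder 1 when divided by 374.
207

gcd(159, 374) = 1, so the inverse exists.
Extended Euclidean algorithm on (374, 159):
374 = 2 × 159 + 56  ⟹  56 = (1)·374 + (-2)·159
159 = 2 × 56 + 47  ⟹  47 = (-2)·374 + (5)·159
56 = 1 × 47 + 9  ⟹  9 = (3)·374 + (-7)·159
47 = 5 × 9 + 2  ⟹  2 = (-17)·374 + (40)·159
9 = 4 × 2 + 1  ⟹  1 = (71)·374 + (-167)·159
So (-167)·159 ≡ 1 (mod 374), i.e. 159^(-1) ≡ -167 ≡ 207 (mod 374).
Check: 159 × 207 = 32913 ≡ 1 (mod 374)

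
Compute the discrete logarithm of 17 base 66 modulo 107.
63

Baby-step giant-step with step n = ⌈√107⌉ = 11.
Baby steps 66^j mod 107 (j:value) for j=0..10: 0:1, 1:66, 2:76, 3:94, 4:105, 5:82, 6:62, 7:26, 8:4, 9:50, 10:90.
Giant-step multiplier: 66^(-11) ≡ 66^(106-11) = 66^95 ≡ 72 (mod 107).
Giant steps γ_i = 17·72^i mod 107: γ_0=17, γ_1=47, γ_2=67, γ_3=9, γ_4=6, γ_5=4 (in table at j=8).
x = i·n + j = 5·11 + 8 = 63.
Check: 66^63 ≡ 17 (mod 107).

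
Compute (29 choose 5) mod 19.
5

Using Lucas' theorem:
Write n=29 and k=5 in base 19:
n in base 19: [1, 10]
k in base 19: [0, 5]
C(29,5) mod 19 = ∏ C(n_i, k_i) mod 19
Digit binomials (mod 19): C(1,0) = 1; C(10,5) = 252 ≡ 5
Product: 1 × 5 = 5 ≡ 5 (mod 19)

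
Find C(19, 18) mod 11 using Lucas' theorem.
8

Using Lucas' theorem:
Write n=19 and k=18 in base 11:
n in base 11: [1, 8]
k in base 11: [1, 7]
C(19,18) mod 11 = ∏ C(n_i, k_i) mod 11
Digit binomials (mod 11): C(1,1) = 1; C(8,7) = 8
Product: 1 × 8 = 8 ≡ 8 (mod 11)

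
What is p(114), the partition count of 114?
952050665

p(n) counts ways to write n as a sum of positive integers (order ignored).
Euler's pentagonal recurrence: p(k) = p(k-1) + p(k-2) - p(k-5) - p(k-7) + p(k-12) + p(k-15) - ... (offsets j(3j∓1)/2, signs ++--, p(0)=1, p(<0)=0).
DP table for k = 0..113: p(0)=1, p(1)=1, p(2)=2, p(3)=3, p(4)=5, p(5)=7, p(6)=11, p(7)=15, p(8)=22, p(9)=30, p(10)=42, p(11)=56, p(12)=77, p(13)=101, p(14)=135, p(15)=176, p(16)=231, p(17)=297, p(18)=385, p(19)=490, p(20)=627, p(21)=792, p(22)=1002, p(23)=1255, p(24)=1575, p(25)=1958, p(26)=2436, p(27)=3010, p(28)=3718, p(29)=4565, p(30)=5604, p(31)=6842, p(32)=8349, p(33)=10143, p(34)=12310, p(35)=14883, p(36)=17977, p(37)=21637, p(38)=26015, p(39)=31185, p(40)=37338, p(41)=44583, p(42)=53174, p(43)=63261, p(44)=75175, p(45)=89134, p(46)=105558, p(47)=124754, p(48)=147273, p(49)=173525, p(50)=204226, p(51)=239943, p(52)=281589, p(53)=329931, p(54)=386155, p(55)=451276, p(56)=526823, p(57)=614154, p(58)=715220, p(59)=831820, p(60)=966467, p(61)=1121505, p(62)=1300156, p(63)=1505499, p(64)=1741630, p(65)=2012558, p(66)=2323520, p(67)=2679689, p(68)=3087735, p(69)=3554345, p(70)=4087968, p(71)=4697205, p(72)=5392783, p(73)=6185689, p(74)=7089500, p(75)=8118264, p(76)=9289091, p(77)=10619863, p(78)=12132164, p(79)=13848650, p(80)=15796476, p(81)=18004327, p(82)=20506255, p(83)=23338469, p(84)=26543660, p(85)=30167357, p(86)=34262962, p(87)=38887673, p(88)=44108109, p(89)=49995925, p(90)=56634173, p(91)=64112359, p(92)=72533807, p(93)=82010177, p(94)=92669720, p(95)=104651419, p(96)=118114304, p(97)=133230930, p(98)=150198136, p(99)=169229875, p(100)=190569292, p(101)=214481126, p(102)=241265379, p(103)=271248950, p(104)=304801365, p(105)=342325709, p(106)=384276336, p(107)=431149389, p(108)=483502844, p(109)=541946240, p(110)=607163746, p(111)=679903203, p(112)=761002156, p(113)=851376628.
Final step: p(114) = p(113) + p(112) - p(109) - p(107) + p(102) + p(99) - p(92) - p(88) + p(79) + p(74) - p(63) - p(57) + p(44) + p(37) - p(22) - p(14)
= 851376628 + 761002156 - 541946240 - 431149389 + 241265379 + 169229875 - 72533807 - 44108109 + 13848650 + 7089500 - 1505499 - 614154 + 75175 + 21637 - 1002 - 135
= 952050665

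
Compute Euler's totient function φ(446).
222

446 = 2 × 223
φ(n) = n × ∏(1 - 1/p) for each prime p dividing n
φ(446) = 446 × (1 - 1/2) × (1 - 1/223) = 222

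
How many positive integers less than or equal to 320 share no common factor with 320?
128

320 = 2^6 × 5
φ(n) = n × ∏(1 - 1/p) for each prime p dividing n
φ(320) = 320 × (1 - 1/2) × (1 - 1/5) = 128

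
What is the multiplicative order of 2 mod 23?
11

23 is prime, so ord(2) divides φ(23) = 22.
Divisors of 22: 1, 2, 11, 22.
Repeated squaring: 2^1 ≡ 2, 2^2 ≡ 4, 2^4 ≡ 16, 2^8 ≡ 3, 2^16 ≡ 9 (mod 23).
Test 2^d mod 23 for each divisor d in increasing order:
2^1 ≡ 2
2^2 ≡ 4
2^11 = 2^8·2^2·2^1 ≡ 1  ← first divisor giving 1
The order is 11.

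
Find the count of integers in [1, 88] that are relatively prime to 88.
40

88 = 2^3 × 11
φ(n) = n × ∏(1 - 1/p) for each prime p dividing n
φ(88) = 88 × (1 - 1/2) × (1 - 1/11) = 40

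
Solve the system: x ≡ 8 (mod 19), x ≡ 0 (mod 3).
27

Using Chinese Remainder Theorem:
M = 19 × 3 = 57
M1 = 3, M2 = 19
y1 = 3^(-1) mod 19 = 13
y2 = 19^(-1) mod 3 = 1
x = (8×3×13 + 0×19×1) mod 57 = 27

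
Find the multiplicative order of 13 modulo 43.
21

43 is prime, so ord(13) divides φ(43) = 42.
Divisors of 42: 1, 2, 3, 6, 7, 14, 21, 42.
Repeated squaring: 13^1 ≡ 13, 13^2 ≡ 40, 13^4 ≡ 9, 13^8 ≡ 38, 13^16 ≡ 25, 13^32 ≡ 23 (mod 43).
Test 13^d mod 43 for each divisor d in increasing order:
13^1 ≡ 13
13^2 ≡ 40
13^3 = 13^2·13^1 ≡ 4
13^6 = 13^4·13^2 ≡ 16
13^7 = 13^4·13^2·13^1 ≡ 36
13^14 = 13^8·13^4·13^2 ≡ 6
13^21 = 13^16·13^4·13^1 ≡ 1  ← first divisor giving 1
The order is 21.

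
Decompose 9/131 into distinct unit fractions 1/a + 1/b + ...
1/15 + 1/492 + 1/322260

Greedy algorithm:
9/131: ceiling(131/9) = 15, use 1/15
4/1965: ceiling(1965/4) = 492, use 1/492
1/322260: ceiling(322260/1) = 322260, use 1/322260
Result: 9/131 = 1/15 + 1/492 + 1/322260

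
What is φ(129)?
84

129 = 3 × 43
φ(n) = n × ∏(1 - 1/p) for each prime p dividing n
φ(129) = 129 × (1 - 1/3) × (1 - 1/43) = 84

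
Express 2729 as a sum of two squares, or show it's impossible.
5² + 52² (a=5, b=52)

Factorization: 2729 = 2729
By Fermat: n is sum of two squares iff every prime p ≡ 3 (mod 4) appears to even power.
All primes ≡ 3 (mod 4) appear to even power.
Search a = 0, 1, 2, … for 2729 - a² a perfect square: first hit at a = 5: 2729 - 25 = 2704 = 52².
2729 = 5² + 52² = 25 + 2704 ✓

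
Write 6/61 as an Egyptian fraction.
1/11 + 1/135 + 1/22647 + 1/683826165

Greedy algorithm:
6/61: ceiling(61/6) = 11, use 1/11
5/671: ceiling(671/5) = 135, use 1/135
4/90585: ceiling(90585/4) = 22647, use 1/22647
1/683826165: ceiling(683826165/1) = 683826165, use 1/683826165
Result: 6/61 = 1/11 + 1/135 + 1/22647 + 1/683826165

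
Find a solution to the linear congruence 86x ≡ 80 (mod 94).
x ≡ 37 (mod 47)

gcd(86, 94) = 2, which divides 80, so solutions exist.
Divide through by 2: 43x ≡ 40 (mod 47).
Find 43^(-1) mod 47 by the extended Euclidean algorithm:
47 = 1 × 43 + 4  ⟹  4 = (1)·47 + (-1)·43
43 = 10 × 4 + 3  ⟹  3 = (-10)·47 + (11)·43
4 = 1 × 3 + 1  ⟹  1 = (11)·47 + (-12)·43
So (-12)·43 ≡ 1 (mod 47), i.e. 43^(-1) ≡ -12 ≡ 35 (mod 47).
x ≡ 35 × 40 = 1400 ≡ 37 (mod 47).
Check: 86 × 37 = 3182 ≡ 80 (mod 94).
x ≡ 37 (mod 47), giving 2 solutions mod 94.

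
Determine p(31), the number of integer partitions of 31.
6842

p(n) counts ways to write n as a sum of positive integers (order ignored).
Euler's pentagonal recurrence: p(k) = p(k-1) + p(k-2) - p(k-5) - p(k-7) + p(k-12) + p(k-15) - ... (offsets j(3j∓1)/2, signs ++--, p(0)=1, p(<0)=0).
DP table for k = 0..30: p(0)=1, p(1)=1, p(2)=2, p(3)=3, p(4)=5, p(5)=7, p(6)=11, p(7)=15, p(8)=22, p(9)=30, p(10)=42, p(11)=56, p(12)=77, p(13)=101, p(14)=135, p(15)=176, p(16)=231, p(17)=297, p(18)=385, p(19)=490, p(20)=627, p(21)=792, p(22)=1002, p(23)=1255, p(24)=1575, p(25)=1958, p(26)=2436, p(27)=3010, p(28)=3718, p(29)=4565, p(30)=5604.
Final step: p(31) = p(30) + p(29) - p(26) - p(24) + p(19) + p(16) - p(9) - p(5)
= 5604 + 4565 - 2436 - 1575 + 490 + 231 - 30 - 7
= 6842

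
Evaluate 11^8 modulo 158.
123

Repeated squaring. Binary of 8 = 1000.
11^1 ≡ 11 (mod 158); 11^2 ≡ 121 (mod 158); 11^4 ≡ 105 (mod 158); 11^8 ≡ 123 (mod 158)
11^8 = 11^8 ≡ 123 (mod 158)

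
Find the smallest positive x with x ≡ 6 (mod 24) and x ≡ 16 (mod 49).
702

Using Chinese Remainder Theorem:
M = 24 × 49 = 1176
M1 = 49, M2 = 24
y1 = 49^(-1) mod 24 = 1
y2 = 24^(-1) mod 49 = 47
x = (6×49×1 + 16×24×47) mod 1176 = 702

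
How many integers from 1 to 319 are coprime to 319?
280

319 = 11 × 29
φ(n) = n × ∏(1 - 1/p) for each prime p dividing n
φ(319) = 319 × (1 - 1/11) × (1 - 1/29) = 280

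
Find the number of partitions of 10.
42

p(n) counts ways to write n as a sum of positive integers (order ignored).
Examples: 10; 9 + 1; 8 + 2; 8 + 1 + 1; 7 + 3; ... (42 total)
p(10) = 42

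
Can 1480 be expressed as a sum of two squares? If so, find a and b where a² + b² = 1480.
6² + 38² (a=6, b=38)

Factorization: 1480 = 2^3 × 5 × 37
By Fermat: n is sum of two squares iff every prime p ≡ 3 (mod 4) appears to even power.
All primes ≡ 3 (mod 4) appear to even power.
Search a = 0, 1, 2, … for 1480 - a² a perfect square: first hit at a = 6: 1480 - 36 = 1444 = 38².
1480 = 6² + 38² = 36 + 1444 ✓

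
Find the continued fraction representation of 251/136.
[1; 1, 5, 2, 10]

Euclidean algorithm steps:
251 = 1 × 136 + 115
136 = 1 × 115 + 21
115 = 5 × 21 + 10
21 = 2 × 10 + 1
10 = 10 × 1 + 0
Continued fraction: [1; 1, 5, 2, 10]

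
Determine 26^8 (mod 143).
130

Repeated squaring. Binary of 8 = 1000.
26^1 ≡ 26 (mod 143); 26^2 ≡ 104 (mod 143); 26^4 ≡ 91 (mod 143); 26^8 ≡ 130 (mod 143)
26^8 = 26^8 ≡ 130 (mod 143)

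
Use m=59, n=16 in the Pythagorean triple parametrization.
(3225, 1888, 3737)

Euclid's formula: a = m² - n², b = 2mn, c = m² + n²
m = 59, n = 16
a = 59² - 16² = 3481 - 256 = 3225
b = 2 × 59 × 16 = 1888
c = 59² + 16² = 3481 + 256 = 3737
Verification: 3225² + 1888² = 10400625 + 3564544 = 13965169 = 3737² ✓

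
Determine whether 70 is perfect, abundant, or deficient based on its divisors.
abundant

Proper divisors of 70: sum = 1 + 2 + 5 + 7 + 10 + 14 + 35 = 74
Since 74 > 70, 70 is abundant.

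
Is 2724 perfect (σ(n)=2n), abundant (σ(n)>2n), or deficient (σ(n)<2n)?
abundant

Proper divisors of 2724: sum = 1 + 2 + 3 + 4 + 6 + 12 + 227 + 454 + 681 + 908 + 1362 = 3660
Since 3660 > 2724, 2724 is abundant.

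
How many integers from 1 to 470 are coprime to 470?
184

470 = 2 × 5 × 47
φ(n) = n × ∏(1 - 1/p) for each prime p dividing n
φ(470) = 470 × (1 - 1/2) × (1 - 1/5) × (1 - 1/47) = 184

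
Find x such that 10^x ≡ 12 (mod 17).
15

Baby-step giant-step with step n = ⌈√17⌉ = 5.
Baby steps 10^j mod 17 (j:value) for j=0..4: 0:1, 1:10, 2:15, 3:14, 4:4.
Giant-step multiplier: 10^(-5) ≡ 10^(16-5) = 10^11 ≡ 3 (mod 17).
Giant steps γ_i = 12·3^i mod 17: γ_0=12, γ_1=2, γ_2=6, γ_3=1 (in table at j=0).
x = i·n + j = 3·5 + 0 = 15.
Check: 10^15 ≡ 12 (mod 17).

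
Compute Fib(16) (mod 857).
130

Matrix identity: Q^n = [[F_(n+1), F_n], [F_n, F_(n-1)]] with Q = [[1,1],[1,0]].
n = 16 = 10000₂. Square-and-multiply, entries mod 857:
Q^1 = [[1,1],[1,0]]
Q^2 = (Q^1)² = [[2,1],[1,1]]
Q^4 = (Q^2)² = [[5,3],[3,2]]
Q^8 = (Q^4)² = [[34,21],[21,13]]
Q^16 = (Q^8)² = [[740,130],[130,610]]
F_16 mod 857 = Q^16[0][1] = 130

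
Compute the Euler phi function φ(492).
160

492 = 2^2 × 3 × 41
φ(n) = n × ∏(1 - 1/p) for each prime p dividing n
φ(492) = 492 × (1 - 1/2) × (1 - 1/3) × (1 - 1/41) = 160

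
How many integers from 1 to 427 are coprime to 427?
360

427 = 7 × 61
φ(n) = n × ∏(1 - 1/p) for each prime p dividing n
φ(427) = 427 × (1 - 1/7) × (1 - 1/61) = 360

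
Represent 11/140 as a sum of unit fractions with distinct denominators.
1/13 + 1/607 + 1/1104740

Greedy algorithm:
11/140: ceiling(140/11) = 13, use 1/13
3/1820: ceiling(1820/3) = 607, use 1/607
1/1104740: ceiling(1104740/1) = 1104740, use 1/1104740
Result: 11/140 = 1/13 + 1/607 + 1/1104740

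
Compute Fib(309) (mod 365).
14

Matrix identity: Q^n = [[F_(n+1), F_n], [F_n, F_(n-1)]] with Q = [[1,1],[1,0]].
n = 309 = 100110101₂. Square-and-multiply, entries mod 365:
Q^1 = [[1,1],[1,0]]
Q^2 = (Q^1)² = [[2,1],[1,1]]
Q^4 = (Q^2)² = [[5,3],[3,2]]
Q^9 = (Q^4)²·Q = [[55,34],[34,21]]
Q^19 = (Q^9)²·Q = [[195,166],[166,29]]
Q^38 = (Q^19)² = [[246,319],[319,292]]
Q^77 = (Q^38)²·Q = [[289,217],[217,72]]
Q^154 = (Q^77)² = [[305,227],[227,78]]
Q^309 = (Q^154)²·Q = [[85,14],[14,71]]
F_309 mod 365 = Q^309[0][1] = 14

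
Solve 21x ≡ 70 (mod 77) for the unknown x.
x ≡ 7 (mod 11)

gcd(21, 77) = 7, which divides 70, so solutions exist.
Divide through by 7: 3x ≡ 10 (mod 11).
Find 3^(-1) mod 11 by the extended Euclidean algorithm:
11 = 3 × 3 + 2  ⟹  2 = (1)·11 + (-3)·3
3 = 1 × 2 + 1  ⟹  1 = (-1)·11 + (4)·3
So (4)·3 ≡ 1 (mod 11), i.e. 3^(-1) ≡ 4 (mod 11).
x ≡ 4 × 10 = 40 ≡ 7 (mod 11).
Check: 21 × 7 = 147 ≡ 70 (mod 77).
x ≡ 7 (mod 11), giving 7 solutions mod 77.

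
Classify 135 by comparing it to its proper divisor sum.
deficient

Proper divisors of 135: sum = 1 + 3 + 5 + 9 + 15 + 27 + 45 = 105
Since 105 < 135, 135 is deficient.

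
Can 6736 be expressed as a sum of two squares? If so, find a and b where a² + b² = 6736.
56² + 60² (a=56, b=60)

Factorization: 6736 = 2^4 × 421
By Fermat: n is sum of two squares iff every prime p ≡ 3 (mod 4) appears to even power.
All primes ≡ 3 (mod 4) appear to even power.
Search a = 0, 1, 2, … for 6736 - a² a perfect square: first hit at a = 56: 6736 - 3136 = 3600 = 60².
6736 = 56² + 60² = 3136 + 3600 ✓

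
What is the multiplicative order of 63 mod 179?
178

179 is prime, so ord(63) divides φ(179) = 178.
Divisors of 178: 1, 2, 89, 178.
Repeated squaring: 63^1 ≡ 63, 63^2 ≡ 31, 63^4 ≡ 66, 63^8 ≡ 60, 63^16 ≡ 20, 63^32 ≡ 42, 63^64 ≡ 153, 63^128 ≡ 139 (mod 179).
Test 63^d mod 179 for each divisor d in increasing order:
63^1 ≡ 63
63^2 ≡ 31
63^89 = 63^64·63^16·63^8·63^1 ≡ 178
63^178 = 63^128·63^32·63^16·63^2 ≡ 1  ← first divisor giving 1
The order is 178.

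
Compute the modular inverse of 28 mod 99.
46

gcd(28, 99) = 1, so the inverse exists.
Extended Euclidean algorithm on (99, 28):
99 = 3 × 28 + 15  ⟹  15 = (1)·99 + (-3)·28
28 = 1 × 15 + 13  ⟹  13 = (-1)·99 + (4)·28
15 = 1 × 13 + 2  ⟹  2 = (2)·99 + (-7)·28
13 = 6 × 2 + 1  ⟹  1 = (-13)·99 + (46)·28
So (46)·28 ≡ 1 (mod 99), i.e. 28^(-1) ≡ 46 (mod 99).
Check: 28 × 46 = 1288 ≡ 1 (mod 99)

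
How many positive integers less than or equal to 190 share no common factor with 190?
72

190 = 2 × 5 × 19
φ(n) = n × ∏(1 - 1/p) for each prime p dividing n
φ(190) = 190 × (1 - 1/2) × (1 - 1/5) × (1 - 1/19) = 72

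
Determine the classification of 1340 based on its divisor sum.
abundant

Proper divisors of 1340: sum = 1 + 2 + 4 + 5 + 10 + 20 + 67 + 134 + 268 + 335 + 670 = 1516
Since 1516 > 1340, 1340 is abundant.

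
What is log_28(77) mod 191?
34

Baby-step giant-step with step n = ⌈√191⌉ = 14.
Baby steps 28^j mod 191 (j:value) for j=0..13: 0:1, 1:28, 2:20, 3:178, 4:18, 5:122, 6:169, 7:148, 8:133, 9:95, 10:177, 11:181, 12:102, 13:182.
Giant-step multiplier: 28^(-14) ≡ 28^(190-14) = 28^176 ≡ 72 (mod 191).
Giant steps γ_i = 77·72^i mod 191: γ_0=77, γ_1=5, γ_2=169 (in table at j=6).
x = i·n + j = 2·14 + 6 = 34.
Check: 28^34 ≡ 77 (mod 191).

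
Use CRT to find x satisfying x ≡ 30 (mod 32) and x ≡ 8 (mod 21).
638

Using Chinese Remainder Theorem:
M = 32 × 21 = 672
M1 = 21, M2 = 32
y1 = 21^(-1) mod 32 = 29
y2 = 32^(-1) mod 21 = 2
x = (30×21×29 + 8×32×2) mod 672 = 638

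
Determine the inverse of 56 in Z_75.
71

gcd(56, 75) = 1, so the inverse exists.
Extended Euclidean algorithm on (75, 56):
75 = 1 × 56 + 19  ⟹  19 = (1)·75 + (-1)·56
56 = 2 × 19 + 18  ⟹  18 = (-2)·75 + (3)·56
19 = 1 × 18 + 1  ⟹  1 = (3)·75 + (-4)·56
So (-4)·56 ≡ 1 (mod 75), i.e. 56^(-1) ≡ -4 ≡ 71 (mod 75).
Check: 56 × 71 = 3976 ≡ 1 (mod 75)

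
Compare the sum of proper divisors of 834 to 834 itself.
abundant

Proper divisors of 834: sum = 1 + 2 + 3 + 6 + 139 + 278 + 417 = 846
Since 846 > 834, 834 is abundant.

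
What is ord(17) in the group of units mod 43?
21

43 is prime, so ord(17) divides φ(43) = 42.
Divisors of 42: 1, 2, 3, 6, 7, 14, 21, 42.
Repeated squaring: 17^1 ≡ 17, 17^2 ≡ 31, 17^4 ≡ 15, 17^8 ≡ 10, 17^16 ≡ 14, 17^32 ≡ 24 (mod 43).
Test 17^d mod 43 for each divisor d in increasing order:
17^1 ≡ 17
17^2 ≡ 31
17^3 = 17^2·17^1 ≡ 11
17^6 = 17^4·17^2 ≡ 35
17^7 = 17^4·17^2·17^1 ≡ 36
17^14 = 17^8·17^4·17^2 ≡ 6
17^21 = 17^16·17^4·17^1 ≡ 1  ← first divisor giving 1
The order is 21.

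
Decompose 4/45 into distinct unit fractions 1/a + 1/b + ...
1/12 + 1/180

Greedy algorithm:
4/45: ceiling(45/4) = 12, use 1/12
1/180: ceiling(180/1) = 180, use 1/180
Result: 4/45 = 1/12 + 1/180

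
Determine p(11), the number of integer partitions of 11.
56

p(n) counts ways to write n as a sum of positive integers (order ignored).
Euler's pentagonal recurrence: p(k) = p(k-1) + p(k-2) - p(k-5) - p(k-7) + p(k-12) + p(k-15) - ... (offsets j(3j∓1)/2, signs ++--, p(0)=1, p(<0)=0).
DP table for k = 0..10: p(0)=1, p(1)=1, p(2)=2, p(3)=3, p(4)=5, p(5)=7, p(6)=11, p(7)=15, p(8)=22, p(9)=30, p(10)=42.
Final step: p(11) = p(10) + p(9) - p(6) - p(4)
= 42 + 30 - 11 - 5
= 56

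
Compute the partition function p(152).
49686288421

p(n) counts ways to write n as a sum of positive integers (order ignored).
Euler's pentagonal recurrence: p(k) = p(k-1) + p(k-2) - p(k-5) - p(k-7) + p(k-12) + p(k-15) - ... (offsets j(3j∓1)/2, signs ++--, p(0)=1, p(<0)=0).
DP table for k = 0..151: p(0)=1, p(1)=1, p(2)=2, p(3)=3, p(4)=5, p(5)=7, p(6)=11, p(7)=15, p(8)=22, p(9)=30, p(10)=42, p(11)=56, p(12)=77, p(13)=101, p(14)=135, p(15)=176, p(16)=231, p(17)=297, p(18)=385, p(19)=490, p(20)=627, p(21)=792, p(22)=1002, p(23)=1255, p(24)=1575, p(25)=1958, p(26)=2436, p(27)=3010, p(28)=3718, p(29)=4565, p(30)=5604, p(31)=6842, p(32)=8349, p(33)=10143, p(34)=12310, p(35)=14883, p(36)=17977, p(37)=21637, p(38)=26015, p(39)=31185, p(40)=37338, p(41)=44583, p(42)=53174, p(43)=63261, p(44)=75175, p(45)=89134, p(46)=105558, p(47)=124754, p(48)=147273, p(49)=173525, p(50)=204226, p(51)=239943, p(52)=281589, p(53)=329931, p(54)=386155, p(55)=451276, p(56)=526823, p(57)=614154, p(58)=715220, p(59)=831820, p(60)=966467, p(61)=1121505, p(62)=1300156, p(63)=1505499, p(64)=1741630, p(65)=2012558, p(66)=2323520, p(67)=2679689, p(68)=3087735, p(69)=3554345, p(70)=4087968, p(71)=4697205, p(72)=5392783, p(73)=6185689, p(74)=7089500, p(75)=8118264, p(76)=9289091, p(77)=10619863, p(78)=12132164, p(79)=13848650, p(80)=15796476, p(81)=18004327, p(82)=20506255, p(83)=23338469, p(84)=26543660, p(85)=30167357, p(86)=34262962, p(87)=38887673, p(88)=44108109, p(89)=49995925, p(90)=56634173, p(91)=64112359, p(92)=72533807, p(93)=82010177, p(94)=92669720, p(95)=104651419, p(96)=118114304, p(97)=133230930, p(98)=150198136, p(99)=169229875, p(100)=190569292, p(101)=214481126, p(102)=241265379, p(103)=271248950, p(104)=304801365, p(105)=342325709, p(106)=384276336, p(107)=431149389, p(108)=483502844, p(109)=541946240, p(110)=607163746, p(111)=679903203, p(112)=761002156, p(113)=851376628, p(114)=952050665, p(115)=1064144451, p(116)=1188908248, p(117)=1327710076, p(118)=1482074143, p(119)=1653668665, p(120)=1844349560, p(121)=2056148051, p(122)=2291320912, p(123)=2552338241, p(124)=2841940500, p(125)=3163127352, p(126)=3519222692, p(127)=3913864295, p(128)=4351078600, p(129)=4835271870, p(130)=5371315400, p(131)=5964539504, p(132)=6620830889, p(133)=7346629512, p(134)=8149040695, p(135)=9035836076, p(136)=10015581680, p(137)=11097645016, p(138)=12292341831, p(139)=13610949895, p(140)=15065878135, p(141)=16670689208, p(142)=18440293320, p(143)=20390982757, p(144)=22540654445, p(145)=24908858009, p(146)=27517052599, p(147)=30388671978, p(148)=33549419497, p(149)=37027355200, p(150)=40853235313, p(151)=45060624582.
Final step: p(152) = p(151) + p(150) - p(147) - p(145) + p(140) + p(137) - p(130) - p(126) + p(117) + p(112) - p(101) - p(95) + p(82) + p(75) - p(60) - p(52) + p(35) + p(26) - p(7)
= 45060624582 + 40853235313 - 30388671978 - 24908858009 + 15065878135 + 11097645016 - 5371315400 - 3519222692 + 1327710076 + 761002156 - 214481126 - 104651419 + 20506255 + 8118264 - 966467 - 281589 + 14883 + 2436 - 15
= 49686288421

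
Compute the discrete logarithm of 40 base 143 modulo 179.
117

Baby-step giant-step with step n = ⌈√179⌉ = 14.
Baby steps 143^j mod 179 (j:value) for j=0..13: 0:1, 1:143, 2:43, 3:63, 4:59, 5:24, 6:31, 7:137, 8:80, 9:163, 10:39, 11:28, 12:66, 13:130.
Giant-step multiplier: 143^(-14) ≡ 143^(178-14) = 143^164 ≡ 117 (mod 179).
Giant steps γ_i = 40·117^i mod 179: γ_0=40, γ_1=26, γ_2=178, γ_3=62, γ_4=94, γ_5=79, γ_6=114, γ_7=92, γ_8=24 (in table at j=5).
x = i·n + j = 8·14 + 5 = 117.
Check: 143^117 ≡ 40 (mod 179).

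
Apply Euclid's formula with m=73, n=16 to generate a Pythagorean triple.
(5073, 2336, 5585)

Euclid's formula: a = m² - n², b = 2mn, c = m² + n²
m = 73, n = 16
a = 73² - 16² = 5329 - 256 = 5073
b = 2 × 73 × 16 = 2336
c = 73² + 16² = 5329 + 256 = 5585
Verification: 5073² + 2336² = 25735329 + 5456896 = 31192225 = 5585² ✓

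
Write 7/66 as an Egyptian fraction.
1/10 + 1/165

Greedy algorithm:
7/66: ceiling(66/7) = 10, use 1/10
1/165: ceiling(165/1) = 165, use 1/165
Result: 7/66 = 1/10 + 1/165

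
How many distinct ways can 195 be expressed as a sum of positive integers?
2580840212973

p(n) counts ways to write n as a sum of positive integers (order ignored).
Euler's pentagonal recurrence: p(k) = p(k-1) + p(k-2) - p(k-5) - p(k-7) + p(k-12) + p(k-15) - ... (offsets j(3j∓1)/2, signs ++--, p(0)=1, p(<0)=0).
DP table for k = 0..194: p(0)=1, p(1)=1, p(2)=2, p(3)=3, p(4)=5, p(5)=7, p(6)=11, p(7)=15, p(8)=22, p(9)=30, p(10)=42, p(11)=56, p(12)=77, p(13)=101, p(14)=135, p(15)=176, p(16)=231, p(17)=297, p(18)=385, p(19)=490, p(20)=627, p(21)=792, p(22)=1002, p(23)=1255, p(24)=1575, p(25)=1958, p(26)=2436, p(27)=3010, p(28)=3718, p(29)=4565, p(30)=5604, p(31)=6842, p(32)=8349, p(33)=10143, p(34)=12310, p(35)=14883, p(36)=17977, p(37)=21637, p(38)=26015, p(39)=31185, p(40)=37338, p(41)=44583, p(42)=53174, p(43)=63261, p(44)=75175, p(45)=89134, p(46)=105558, p(47)=124754, p(48)=147273, p(49)=173525, p(50)=204226, p(51)=239943, p(52)=281589, p(53)=329931, p(54)=386155, p(55)=451276, p(56)=526823, p(57)=614154, p(58)=715220, p(59)=831820, p(60)=966467, p(61)=1121505, p(62)=1300156, p(63)=1505499, p(64)=1741630, p(65)=2012558, p(66)=2323520, p(67)=2679689, p(68)=3087735, p(69)=3554345, p(70)=4087968, p(71)=4697205, p(72)=5392783, p(73)=6185689, p(74)=7089500, p(75)=8118264, p(76)=9289091, p(77)=10619863, p(78)=12132164, p(79)=13848650, p(80)=15796476, p(81)=18004327, p(82)=20506255, p(83)=23338469, p(84)=26543660, p(85)=30167357, p(86)=34262962, p(87)=38887673, p(88)=44108109, p(89)=49995925, p(90)=56634173, p(91)=64112359, p(92)=72533807, p(93)=82010177, p(94)=92669720, p(95)=104651419, p(96)=118114304, p(97)=133230930, p(98)=150198136, p(99)=169229875, p(100)=190569292, p(101)=214481126, p(102)=241265379, p(103)=271248950, p(104)=304801365, p(105)=342325709, p(106)=384276336, p(107)=431149389, p(108)=483502844, p(109)=541946240, p(110)=607163746, p(111)=679903203, p(112)=761002156, p(113)=851376628, p(114)=952050665, p(115)=1064144451, p(116)=1188908248, p(117)=1327710076, p(118)=1482074143, p(119)=1653668665, p(120)=1844349560, p(121)=2056148051, p(122)=2291320912, p(123)=2552338241, p(124)=2841940500, p(125)=3163127352, p(126)=3519222692, p(127)=3913864295, p(128)=4351078600, p(129)=4835271870, p(130)=5371315400, p(131)=5964539504, p(132)=6620830889, p(133)=7346629512, p(134)=8149040695, p(135)=9035836076, p(136)=10015581680, p(137)=11097645016, p(138)=12292341831, p(139)=13610949895, p(140)=15065878135, p(141)=16670689208, p(142)=18440293320, p(143)=20390982757, p(144)=22540654445, p(145)=24908858009, p(146)=27517052599, p(147)=30388671978, p(148)=33549419497, p(149)=37027355200, p(150)=40853235313, p(151)=45060624582, p(152)=49686288421, p(153)=54770336324, p(154)=60356673280, p(155)=66493182097, p(156)=73232243759, p(157)=80630964769, p(158)=88751778802, p(159)=97662728555, p(160)=107438159466, p(161)=118159068427, p(162)=129913904637, p(163)=142798995930, p(164)=156919475295, p(165)=172389800255, p(166)=189334822579, p(167)=207890420102, p(168)=228204732751, p(169)=250438925115, p(170)=274768617130, p(171)=301384802048, p(172)=330495499613, p(173)=362326859895, p(174)=397125074750, p(175)=435157697830, p(176)=476715857290, p(177)=522115831195, p(178)=571701605655, p(179)=625846753120, p(180)=684957390936, p(181)=749474411781, p(182)=819876908323, p(183)=896684817527, p(184)=980462880430, p(185)=1071823774337, p(186)=1171432692373, p(187)=1280011042268, p(188)=1398341745571, p(189)=1527273599625, p(190)=1667727404093, p(191)=1820701100652, p(192)=1987276856363, p(193)=2168627105469, p(194)=2366022741845.
Final step: p(195) = p(194) + p(193) - p(190) - p(188) + p(183) + p(180) - p(173) - p(169) + p(160) + p(155) - p(144) - p(138) + p(125) + p(118) - p(103) - p(95) + p(78) + p(69) - p(50) - p(40) + p(19) + p(8)
= 2366022741845 + 2168627105469 - 1667727404093 - 1398341745571 + 896684817527 + 684957390936 - 362326859895 - 250438925115 + 107438159466 + 66493182097 - 22540654445 - 12292341831 + 3163127352 + 1482074143 - 271248950 - 104651419 + 12132164 + 3554345 - 204226 - 37338 + 490 + 22
= 2580840212973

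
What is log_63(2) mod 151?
130

Baby-step giant-step with step n = ⌈√151⌉ = 13.
Baby steps 63^j mod 151 (j:value) for j=0..12: 0:1, 1:63, 2:43, 3:142, 4:37, 5:66, 6:81, 7:120, 8:10, 9:26, 10:128, 11:61, 12:68.
Giant-step multiplier: 63^(-13) ≡ 63^(150-13) = 63^137 ≡ 89 (mod 151).
Giant steps γ_i = 2·89^i mod 151: γ_0=2, γ_1=27, γ_2=138, γ_3=51, γ_4=9, γ_5=46, γ_6=17, γ_7=3, γ_8=116, γ_9=56, γ_10=1 (in table at j=0).
x = i·n + j = 10·13 + 0 = 130.
Check: 63^130 ≡ 2 (mod 151).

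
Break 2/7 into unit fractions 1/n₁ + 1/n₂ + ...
1/4 + 1/28

Greedy algorithm:
2/7: ceiling(7/2) = 4, use 1/4
1/28: ceiling(28/1) = 28, use 1/28
Result: 2/7 = 1/4 + 1/28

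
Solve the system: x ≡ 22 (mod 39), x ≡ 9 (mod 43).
568

Using Chinese Remainder Theorem:
M = 39 × 43 = 1677
M1 = 43, M2 = 39
y1 = 43^(-1) mod 39 = 10
y2 = 39^(-1) mod 43 = 32
x = (22×43×10 + 9×39×32) mod 1677 = 568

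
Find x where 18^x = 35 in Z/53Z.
27

Baby-step giant-step with step n = ⌈√53⌉ = 8.
Baby steps 18^j mod 53 (j:value) for j=0..7: 0:1, 1:18, 2:6, 3:2, 4:36, 5:12, 6:4, 7:19.
Giant-step multiplier: 18^(-8) ≡ 18^(52-8) = 18^44 ≡ 42 (mod 53).
Giant steps γ_i = 35·42^i mod 53: γ_0=35, γ_1=39, γ_2=48, γ_3=2 (in table at j=3).
x = i·n + j = 3·8 + 3 = 27.
Check: 18^27 ≡ 35 (mod 53).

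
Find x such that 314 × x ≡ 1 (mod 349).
339

gcd(314, 349) = 1, so the inverse exists.
Extended Euclidean algorithm on (349, 314):
349 = 1 × 314 + 35  ⟹  35 = (1)·349 + (-1)·314
314 = 8 × 35 + 34  ⟹  34 = (-8)·349 + (9)·314
35 = 1 × 34 + 1  ⟹  1 = (9)·349 + (-10)·314
So (-10)·314 ≡ 1 (mod 349), i.e. 314^(-1) ≡ -10 ≡ 339 (mod 349).
Check: 314 × 339 = 106446 ≡ 1 (mod 349)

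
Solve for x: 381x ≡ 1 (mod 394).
303

gcd(381, 394) = 1, so the inverse exists.
Extended Euclidean algorithm on (394, 381):
394 = 1 × 381 + 13  ⟹  13 = (1)·394 + (-1)·381
381 = 29 × 13 + 4  ⟹  4 = (-29)·394 + (30)·381
13 = 3 × 4 + 1  ⟹  1 = (88)·394 + (-91)·381
So (-91)·381 ≡ 1 (mod 394), i.e. 381^(-1) ≡ -91 ≡ 303 (mod 394).
Check: 381 × 303 = 115443 ≡ 1 (mod 394)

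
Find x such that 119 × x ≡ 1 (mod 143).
137

gcd(119, 143) = 1, so the inverse exists.
Extended Euclidean algorithm on (143, 119):
143 = 1 × 119 + 24  ⟹  24 = (1)·143 + (-1)·119
119 = 4 × 24 + 23  ⟹  23 = (-4)·143 + (5)·119
24 = 1 × 23 + 1  ⟹  1 = (5)·143 + (-6)·119
So (-6)·119 ≡ 1 (mod 143), i.e. 119^(-1) ≡ -6 ≡ 137 (mod 143).
Check: 119 × 137 = 16303 ≡ 1 (mod 143)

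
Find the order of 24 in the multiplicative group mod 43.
21

43 is prime, so ord(24) divides φ(43) = 42.
Divisors of 42: 1, 2, 3, 6, 7, 14, 21, 42.
Repeated squaring: 24^1 ≡ 24, 24^2 ≡ 17, 24^4 ≡ 31, 24^8 ≡ 15, 24^16 ≡ 10, 24^32 ≡ 14 (mod 43).
Test 24^d mod 43 for each divisor d in increasing order:
24^1 ≡ 24
24^2 ≡ 17
24^3 = 24^2·24^1 ≡ 21
24^6 = 24^4·24^2 ≡ 11
24^7 = 24^4·24^2·24^1 ≡ 6
24^14 = 24^8·24^4·24^2 ≡ 36
24^21 = 24^16·24^4·24^1 ≡ 1  ← first divisor giving 1
The order is 21.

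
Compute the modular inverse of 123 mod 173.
128

gcd(123, 173) = 1, so the inverse exists.
Extended Euclidean algorithm on (173, 123):
173 = 1 × 123 + 50  ⟹  50 = (1)·173 + (-1)·123
123 = 2 × 50 + 23  ⟹  23 = (-2)·173 + (3)·123
50 = 2 × 23 + 4  ⟹  4 = (5)·173 + (-7)·123
23 = 5 × 4 + 3  ⟹  3 = (-27)·173 + (38)·123
4 = 1 × 3 + 1  ⟹  1 = (32)·173 + (-45)·123
So (-45)·123 ≡ 1 (mod 173), i.e. 123^(-1) ≡ -45 ≡ 128 (mod 173).
Check: 123 × 128 = 15744 ≡ 1 (mod 173)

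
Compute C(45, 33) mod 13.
0

Using Lucas' theorem:
Write n=45 and k=33 in base 13:
n in base 13: [3, 6]
k in base 13: [2, 7]
C(45,33) mod 13 = ∏ C(n_i, k_i) mod 13
Digit binomials (mod 13): C(3,2) = 3; C(6,7) = 0 (k_i > n_i)
Product: 3 × 0 = 0 ≡ 0 (mod 13)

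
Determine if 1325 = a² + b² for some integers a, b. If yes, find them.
10² + 35² (a=10, b=35)

Factorization: 1325 = 5^2 × 53
By Fermat: n is sum of two squares iff every prime p ≡ 3 (mod 4) appears to even power.
All primes ≡ 3 (mod 4) appear to even power.
Search a = 0, 1, 2, … for 1325 - a² a perfect square: first hit at a = 10: 1325 - 100 = 1225 = 35².
1325 = 10² + 35² = 100 + 1225 ✓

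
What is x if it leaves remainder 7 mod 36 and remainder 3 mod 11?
223

Using Chinese Remainder Theorem:
M = 36 × 11 = 396
M1 = 11, M2 = 36
y1 = 11^(-1) mod 36 = 23
y2 = 36^(-1) mod 11 = 4
x = (7×11×23 + 3×36×4) mod 396 = 223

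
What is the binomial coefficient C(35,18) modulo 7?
0

Using Lucas' theorem:
Write n=35 and k=18 in base 7:
n in base 7: [5, 0]
k in base 7: [2, 4]
C(35,18) mod 7 = ∏ C(n_i, k_i) mod 7
Digit binomials (mod 7): C(5,2) = 10 ≡ 3; C(0,4) = 0 (k_i > n_i)
Product: 3 × 0 = 0 ≡ 0 (mod 7)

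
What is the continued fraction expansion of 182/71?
[2; 1, 1, 3, 2, 4]

Euclidean algorithm steps:
182 = 2 × 71 + 40
71 = 1 × 40 + 31
40 = 1 × 31 + 9
31 = 3 × 9 + 4
9 = 2 × 4 + 1
4 = 4 × 1 + 0
Continued fraction: [2; 1, 1, 3, 2, 4]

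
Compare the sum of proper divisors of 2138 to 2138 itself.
deficient

Proper divisors of 2138: sum = 1 + 2 + 1069 = 1072
Since 1072 < 2138, 2138 is deficient.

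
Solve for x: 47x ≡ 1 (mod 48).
47

gcd(47, 48) = 1, so the inverse exists.
Extended Euclidean algorithm on (48, 47):
48 = 1 × 47 + 1  ⟹  1 = (1)·48 + (-1)·47
So (-1)·47 ≡ 1 (mod 48), i.e. 47^(-1) ≡ -1 ≡ 47 (mod 48).
Check: 47 × 47 = 2209 ≡ 1 (mod 48)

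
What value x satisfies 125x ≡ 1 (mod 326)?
193

gcd(125, 326) = 1, so the inverse exists.
Extended Euclidean algorithm on (326, 125):
326 = 2 × 125 + 76  ⟹  76 = (1)·326 + (-2)·125
125 = 1 × 76 + 49  ⟹  49 = (-1)·326 + (3)·125
76 = 1 × 49 + 27  ⟹  27 = (2)·326 + (-5)·125
49 = 1 × 27 + 22  ⟹  22 = (-3)·326 + (8)·125
27 = 1 × 22 + 5  ⟹  5 = (5)·326 + (-13)·125
22 = 4 × 5 + 2  ⟹  2 = (-23)·326 + (60)·125
5 = 2 × 2 + 1  ⟹  1 = (51)·326 + (-133)·125
So (-133)·125 ≡ 1 (mod 326), i.e. 125^(-1) ≡ -133 ≡ 193 (mod 326).
Check: 125 × 193 = 24125 ≡ 1 (mod 326)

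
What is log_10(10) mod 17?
1

Baby-step giant-step with step n = ⌈√17⌉ = 5.
Baby steps 10^j mod 17 (j:value) for j=0..4: 0:1, 1:10, 2:15, 3:14, 4:4.
h = 10 is already in the table at j=1, so x = 1.
Check: 10^1 ≡ 10 (mod 17).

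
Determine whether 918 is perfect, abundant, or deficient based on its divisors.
abundant

Proper divisors of 918: sum = 1 + 2 + 3 + 6 + 9 + 17 + 18 + 27 + 34 + 51 + 54 + 102 + 153 + 306 + 459 = 1242
Since 1242 > 918, 918 is abundant.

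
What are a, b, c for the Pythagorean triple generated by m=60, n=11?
(3479, 1320, 3721)

Euclid's formula: a = m² - n², b = 2mn, c = m² + n²
m = 60, n = 11
a = 60² - 11² = 3600 - 121 = 3479
b = 2 × 60 × 11 = 1320
c = 60² + 11² = 3600 + 121 = 3721
Verification: 3479² + 1320² = 12103441 + 1742400 = 13845841 = 3721² ✓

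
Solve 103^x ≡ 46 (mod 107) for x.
5

Baby-step giant-step with step n = ⌈√107⌉ = 11.
Baby steps 103^j mod 107 (j:value) for j=0..10: 0:1, 1:103, 2:16, 3:43, 4:42, 5:46, 6:30, 7:94, 8:52, 9:6, 10:83.
h = 46 is already in the table at j=5, so x = 5.
Check: 103^5 ≡ 46 (mod 107).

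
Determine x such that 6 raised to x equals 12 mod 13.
6

Baby-step giant-step with step n = ⌈√13⌉ = 4.
Baby steps 6^j mod 13 (j:value) for j=0..3: 0:1, 1:6, 2:10, 3:8.
Giant-step multiplier: 6^(-4) ≡ 6^(12-4) = 6^8 ≡ 3 (mod 13).
Giant steps γ_i = 12·3^i mod 13: γ_0=12, γ_1=10 (in table at j=2).
x = i·n + j = 1·4 + 2 = 6.
Check: 6^6 ≡ 12 (mod 13).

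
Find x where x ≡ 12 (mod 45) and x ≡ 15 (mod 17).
372

Using Chinese Remainder Theorem:
M = 45 × 17 = 765
M1 = 17, M2 = 45
y1 = 17^(-1) mod 45 = 8
y2 = 45^(-1) mod 17 = 14
x = (12×17×8 + 15×45×14) mod 765 = 372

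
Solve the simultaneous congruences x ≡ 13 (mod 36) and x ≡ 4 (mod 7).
193

Using Chinese Remainder Theorem:
M = 36 × 7 = 252
M1 = 7, M2 = 36
y1 = 7^(-1) mod 36 = 31
y2 = 36^(-1) mod 7 = 1
x = (13×7×31 + 4×36×1) mod 252 = 193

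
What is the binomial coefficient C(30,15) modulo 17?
0

Using Lucas' theorem:
Write n=30 and k=15 in base 17:
n in base 17: [1, 13]
k in base 17: [0, 15]
C(30,15) mod 17 = ∏ C(n_i, k_i) mod 17
Digit binomials (mod 17): C(1,0) = 1; C(13,15) = 0 (k_i > n_i)
Product: 1 × 0 = 0 ≡ 0 (mod 17)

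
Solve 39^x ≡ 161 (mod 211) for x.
130

Baby-step giant-step with step n = ⌈√211⌉ = 15.
Baby steps 39^j mod 211 (j:value) for j=0..14: 0:1, 1:39, 2:44, 3:28, 4:37, 5:177, 6:151, 7:192, 8:103, 9:8, 10:101, 11:141, 12:13, 13:85, 14:150.
Giant-step multiplier: 39^(-15) ≡ 39^(210-15) = 39^195 ≡ 40 (mod 211).
Giant steps γ_i = 161·40^i mod 211: γ_0=161, γ_1=110, γ_2=180, γ_3=26, γ_4=196, γ_5=33, γ_6=54, γ_7=50, γ_8=101 (in table at j=10).
x = i·n + j = 8·15 + 10 = 130.
Check: 39^130 ≡ 161 (mod 211).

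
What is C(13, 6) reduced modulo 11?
0

Using Lucas' theorem:
Write n=13 and k=6 in base 11:
n in base 11: [1, 2]
k in base 11: [0, 6]
C(13,6) mod 11 = ∏ C(n_i, k_i) mod 11
Digit binomials (mod 11): C(1,0) = 1; C(2,6) = 0 (k_i > n_i)
Product: 1 × 0 = 0 ≡ 0 (mod 11)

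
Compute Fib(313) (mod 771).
145

Matrix identity: Q^n = [[F_(n+1), F_n], [F_n, F_(n-1)]] with Q = [[1,1],[1,0]].
n = 313 = 100111001₂. Square-and-multiply, entries mod 771:
Q^1 = [[1,1],[1,0]]
Q^2 = (Q^1)² = [[2,1],[1,1]]
Q^4 = (Q^2)² = [[5,3],[3,2]]
Q^9 = (Q^4)²·Q = [[55,34],[34,21]]
Q^19 = (Q^9)²·Q = [[597,326],[326,271]]
Q^39 = (Q^19)²·Q = [[96,85],[85,11]]
Q^78 = (Q^39)² = [[250,614],[614,407]]
Q^156 = (Q^78)² = [[26,165],[165,632]]
Q^313 = (Q^156)²·Q = [[4,145],[145,630]]
F_313 mod 771 = Q^313[0][1] = 145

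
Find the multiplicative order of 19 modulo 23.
22

23 is prime, so ord(19) divides φ(23) = 22.
Divisors of 22: 1, 2, 11, 22.
Repeated squaring: 19^1 ≡ 19, 19^2 ≡ 16, 19^4 ≡ 3, 19^8 ≡ 9, 19^16 ≡ 12 (mod 23).
Test 19^d mod 23 for each divisor d in increasing order:
19^1 ≡ 19
19^2 ≡ 16
19^11 = 19^8·19^2·19^1 ≡ 22
19^22 = 19^16·19^4·19^2 ≡ 1  ← first divisor giving 1
The order is 22.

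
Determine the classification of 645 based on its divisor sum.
deficient

Proper divisors of 645: sum = 1 + 3 + 5 + 15 + 43 + 129 + 215 = 411
Since 411 < 645, 645 is deficient.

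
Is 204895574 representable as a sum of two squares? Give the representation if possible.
Not possible

Factorization: 204895574 = 2 × 13 × 199^3
By Fermat: n is sum of two squares iff every prime p ≡ 3 (mod 4) appears to even power.
Prime(s) ≡ 3 (mod 4) with odd exponent: [(199, 3)]
Therefore 204895574 cannot be expressed as a² + b².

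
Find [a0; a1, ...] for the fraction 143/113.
[1; 3, 1, 3, 3, 2]

Euclidean algorithm steps:
143 = 1 × 113 + 30
113 = 3 × 30 + 23
30 = 1 × 23 + 7
23 = 3 × 7 + 2
7 = 3 × 2 + 1
2 = 2 × 1 + 0
Continued fraction: [1; 3, 1, 3, 3, 2]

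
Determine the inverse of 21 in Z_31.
3

gcd(21, 31) = 1, so the inverse exists.
Extended Euclidean algorithm on (31, 21):
31 = 1 × 21 + 10  ⟹  10 = (1)·31 + (-1)·21
21 = 2 × 10 + 1  ⟹  1 = (-2)·31 + (3)·21
So (3)·21 ≡ 1 (mod 31), i.e. 21^(-1) ≡ 3 (mod 31).
Check: 21 × 3 = 63 ≡ 1 (mod 31)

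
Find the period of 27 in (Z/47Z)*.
23

47 is prime, so ord(27) divides φ(47) = 46.
Divisors of 46: 1, 2, 23, 46.
Repeated squaring: 27^1 ≡ 27, 27^2 ≡ 24, 27^4 ≡ 12, 27^8 ≡ 3, 27^16 ≡ 9, 27^32 ≡ 34 (mod 47).
Test 27^d mod 47 for each divisor d in increasing order:
27^1 ≡ 27
27^2 ≡ 24
27^23 = 27^16·27^4·27^2·27^1 ≡ 1  ← first divisor giving 1
The order is 23.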